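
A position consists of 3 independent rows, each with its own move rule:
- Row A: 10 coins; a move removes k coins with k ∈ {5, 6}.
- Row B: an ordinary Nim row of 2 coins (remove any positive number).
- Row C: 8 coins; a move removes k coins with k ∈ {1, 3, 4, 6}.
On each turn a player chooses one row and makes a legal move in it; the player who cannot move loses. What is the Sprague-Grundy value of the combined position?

1

Grundy values for row A (subtraction set {5, 6}):
k:     0  1  2  3  4  5  6  7  8  9 10
g(k):  0  0  0  0  0  1  1  1  1  1  2
So g(10) = 2.
Row B is a plain Nim row of size 2, so its Grundy value is 2.
Build the Grundy sequence for row C with g(k) = mex{g(k−s) : s ∈ {1, 3, 4, 6}, s ≤ k}:
g(0) = mex{} = 0
g(1) = mex{0} = 1
g(2) = mex{1} = 0
g(3) = mex{0} = 1
g(4) = mex{0,1} = 2
g(5) = mex{0,1,2} = 3
g(6) = mex{0,1,3} = 2
g(7) = mex{1,2} = 0
g(8) = mex{0,2,3} = 1
So g(8) = 1.
By the Sprague-Grundy theorem, the Grundy value of a sum of independent games is the XOR of the component values.
Combined value = 2 ⊕ 2 ⊕ 1 = 1.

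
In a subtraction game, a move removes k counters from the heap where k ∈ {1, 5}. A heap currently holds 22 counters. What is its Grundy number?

0

Grundy values for subtraction set {1, 5}:
k:     0  1  2  3  4  5  6  7  8  9 10 11 12 13 14 15 16 17 18 19 20 21 22
g(k):  0  1  0  1  0  1  0  1  0  1  0  1  0  1  0  1  0  1  0  1  0  1  0
So g(22) = 0.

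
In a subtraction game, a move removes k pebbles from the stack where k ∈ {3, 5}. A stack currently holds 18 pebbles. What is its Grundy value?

Grundy values for subtraction set {3, 5}:
k:     0  1  2  3  4  5  6  7  8  9 10 11 12 13 14 15 16 17 18
g(k):  0  0  0  1  1  1  2  2  0  0  0  1  1  1  2  2  0  0  0
So g(18) = 0.

0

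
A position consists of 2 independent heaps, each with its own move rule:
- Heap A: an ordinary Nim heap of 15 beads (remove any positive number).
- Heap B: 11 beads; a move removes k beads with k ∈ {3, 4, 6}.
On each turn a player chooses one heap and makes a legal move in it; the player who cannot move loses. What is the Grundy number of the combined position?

15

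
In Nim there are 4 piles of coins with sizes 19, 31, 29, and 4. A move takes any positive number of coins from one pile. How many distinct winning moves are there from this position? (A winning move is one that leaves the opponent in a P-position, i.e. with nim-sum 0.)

Bitwise XOR of the heap sizes:
  10011  (19)
  11111  (31)
  11101  (29)
  00100  (4)
  -----
  10101  (21)
The overall nim-sum is X = 21. A pile of size p has a winning move iff p XOR X < p (reduce it to p XOR X).
  19: 19 XOR 21 = 6 < 19 — winning move (to 6).
  31: 31 XOR 21 = 10 < 31 — winning move (to 10).
  29: 29 XOR 21 = 8 < 29 — winning move (to 8).
  4: 4 XOR 21 = 17 ≥ 4 — no move.
That gives 3 winning moves.

3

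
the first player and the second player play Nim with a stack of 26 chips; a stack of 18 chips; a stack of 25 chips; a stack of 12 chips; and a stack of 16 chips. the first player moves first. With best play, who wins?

the first player wins

Bitwise XOR of the heap sizes:
  11010  (26)
  10010  (18)
  11001  (25)
  01100  (12)
  10000  (16)
  -----
  01101  (13)
The nim-sum is 13 ≠ 0, so this is an N-position: the player to move can win; the first player has a winning move.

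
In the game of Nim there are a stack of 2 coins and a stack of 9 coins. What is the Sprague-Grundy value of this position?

In binary:
  0010  (2)
  1001  (9)
  ----
  1011  (11)

11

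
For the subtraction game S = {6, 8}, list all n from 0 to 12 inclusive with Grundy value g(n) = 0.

Grundy values for subtraction set {6, 8}:
g(0) = mex{} = 0
g(1) = mex{} = 0
g(2) = mex{} = 0
g(3) = mex{} = 0
g(4) = mex{} = 0
g(5) = mex{} = 0
g(6) = mex{0} = 1
g(7) = mex{0} = 1
g(8) = mex{0} = 1
g(9) = mex{0} = 1
g(10) = mex{0} = 1
g(11) = mex{0} = 1
g(12) = mex{0,1} = 2
The P-positions (g = 0) in 0..12 are 0, 1, 2, 3, 4, 5.

0, 1, 2, 3, 4, 5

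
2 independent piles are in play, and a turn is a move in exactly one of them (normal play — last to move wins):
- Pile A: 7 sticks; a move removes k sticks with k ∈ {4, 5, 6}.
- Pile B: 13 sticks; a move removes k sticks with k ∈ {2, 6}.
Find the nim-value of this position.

For pile A, compute g(0), g(1), … with moves {4, 5, 6}:
k:     0  1  2  3  4  5  6  7
g(k):  0  0  0  0  1  1  1  1
So g(7) = 1.
Grundy values for pile B (subtraction set {2, 6}):
g(0) = mex{} = 0
g(1) = mex{} = 0
g(2) = mex{0} = 1
g(3) = mex{0} = 1
g(4) = mex{1} = 0
g(5) = mex{1} = 0
g(6) = mex{0} = 1
g(7) = mex{0} = 1
g(8) = mex{1} = 0
g(9) = mex{1} = 0
g(10) = mex{0} = 1
g(11) = mex{0} = 1
g(12) = mex{1} = 0
g(13) = mex{1} = 0
So g(13) = 0.
By the Sprague-Grundy theorem, the Grundy value of a sum of independent games is the XOR of the component values.
Combined value = 1 XOR 0 = 1.

1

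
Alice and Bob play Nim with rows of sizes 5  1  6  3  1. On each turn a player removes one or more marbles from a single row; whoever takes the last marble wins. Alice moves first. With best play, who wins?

Bob wins

Bitwise XOR of the heap sizes:
  101  (5)
  001  (1)
  110  (6)
  011  (3)
  001  (1)
  ---
  000  (0)
The nim-sum is 0, so this is a P-position: the player to move is in a losing position under optimal play; Alice is about to move from it and so loses — Bob wins.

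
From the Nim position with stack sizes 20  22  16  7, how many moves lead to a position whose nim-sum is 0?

3

Nim-sum: 20 XOR 22 XOR 16 XOR 7 = 21.
The overall nim-sum is X = 21. A stack of size p has a winning move iff p XOR X < p (reduce it to p XOR X).
  20: 20 XOR 21 = 1 < 20 — winning move (to 1).
  22: 22 XOR 21 = 3 < 22 — winning move (to 3).
  16: 16 XOR 21 = 5 < 16 — winning move (to 5).
  7: 7 XOR 21 = 18 ≥ 7 — no move.
That gives 3 winning moves.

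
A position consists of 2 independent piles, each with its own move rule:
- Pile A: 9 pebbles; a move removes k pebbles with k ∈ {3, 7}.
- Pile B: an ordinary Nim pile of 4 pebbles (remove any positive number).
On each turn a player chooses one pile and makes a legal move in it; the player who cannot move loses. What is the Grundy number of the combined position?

5

Build the Grundy sequence for pile A with g(k) = mex{g(k−s) : s ∈ {3, 7}, s ≤ k}:
g(0) = mex{} = 0
g(1) = mex{} = 0
g(2) = mex{} = 0
g(3) = mex{0} = 1
g(4) = mex{0} = 1
g(5) = mex{0} = 1
g(6) = mex{1} = 0
g(7) = mex{0,1} = 2
g(8) = mex{0,1} = 2
g(9) = mex{0} = 1
So g(9) = 1.
Pile B is a plain Nim pile of size 4, so its Grundy value is 4.
By the Sprague-Grundy theorem, the Grundy value of a sum of independent games is the XOR of the component values.
Combined value = 1 ⊕ 4 = 5.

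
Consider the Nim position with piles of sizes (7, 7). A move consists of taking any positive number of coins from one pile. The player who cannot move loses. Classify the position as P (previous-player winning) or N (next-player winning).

Nim-sum: 7 XOR 7 = 0.
The nim-sum is 0, so this is a P-position: the player to move is in a losing position under optimal play.

P-position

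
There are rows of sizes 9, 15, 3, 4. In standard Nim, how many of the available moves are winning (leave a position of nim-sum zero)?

Compute the nim-sum pairwise:
9 ^ 15 = 6
6 ^ 3 = 5
5 ^ 4 = 1
The overall nim-sum is X = 1. A row of size p has a winning move iff p XOR X < p (reduce it to p XOR X).
  9: 9 XOR 1 = 8 < 9 — winning move (to 8).
  15: 15 XOR 1 = 14 < 15 — winning move (to 14).
  3: 3 XOR 1 = 2 < 3 — winning move (to 2).
  4: 4 XOR 1 = 5 ≥ 4 — no move.
That gives 3 winning moves.

3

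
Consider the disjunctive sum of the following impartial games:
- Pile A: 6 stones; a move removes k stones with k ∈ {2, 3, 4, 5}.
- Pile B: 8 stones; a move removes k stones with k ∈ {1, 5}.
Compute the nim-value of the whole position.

3

Grundy values for pile A (subtraction set {2, 3, 4, 5}):
g(0) = mex{} = 0
g(1) = mex{} = 0
g(2) = mex{0} = 1
g(3) = mex{0} = 1
g(4) = mex{0,1} = 2
g(5) = mex{0,1} = 2
g(6) = mex{0,1,2} = 3
So g(6) = 3.
For pile B, compute g(0), g(1), … with moves {1, 5}:
k:     0  1  2  3  4  5  6  7  8
g(k):  0  1  0  1  0  1  0  1  0
So g(8) = 0.
By the Sprague-Grundy theorem, the Grundy value of a sum of independent games is the XOR of the component values.
Combined value = 3 ⊕ 0 = 3.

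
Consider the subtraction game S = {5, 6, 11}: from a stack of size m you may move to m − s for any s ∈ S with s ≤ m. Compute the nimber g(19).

0

Grundy values for subtraction set {5, 6, 11}:
k:     0  1  2  3  4  5  6  7  8  9 10 11 12 13 14 15 16 17 18 19
g(k):  0  0  0  0  0  1  1  1  1  1  2  2  2  2  2  3  0  0  0  0
So g(19) = 0.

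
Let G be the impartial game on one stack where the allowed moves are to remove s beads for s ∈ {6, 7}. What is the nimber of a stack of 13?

0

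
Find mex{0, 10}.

1

0 is in the set but 1 is not, so the mex is 1.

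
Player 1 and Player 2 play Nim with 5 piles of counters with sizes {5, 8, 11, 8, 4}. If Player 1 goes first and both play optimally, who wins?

Player 1 wins

Nim-sum: 5 ⊕ 8 ⊕ 11 ⊕ 8 ⊕ 4 = 10.
The nim-sum is 10 ≠ 0, so this is an N-position: the player to move can win; Player 1 has a winning move.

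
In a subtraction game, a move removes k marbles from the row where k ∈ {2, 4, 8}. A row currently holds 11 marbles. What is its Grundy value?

2

Grundy values for subtraction set {2, 4, 8}:
g(0) = mex{} = 0
g(1) = mex{} = 0
g(2) = mex{0} = 1
g(3) = mex{0} = 1
g(4) = mex{0,1} = 2
g(5) = mex{0,1} = 2
g(6) = mex{1,2} = 0
g(7) = mex{1,2} = 0
g(8) = mex{0,2} = 1
g(9) = mex{0,2} = 1
g(10) = mex{0,1} = 2
g(11) = mex{0,1} = 2
So g(11) = 2.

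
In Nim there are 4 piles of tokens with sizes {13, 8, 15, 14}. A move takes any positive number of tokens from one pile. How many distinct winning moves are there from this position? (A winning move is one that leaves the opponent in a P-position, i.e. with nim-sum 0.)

3

Nim-sum: 13 ⊕ 8 ⊕ 15 ⊕ 14 = 4.
The overall nim-sum is X = 4. A pile of size p has a winning move iff p XOR X < p (reduce it to p XOR X).
  13: 13 XOR 4 = 9 < 13 — winning move (to 9).
  8: 8 XOR 4 = 12 ≥ 8 — no move.
  15: 15 XOR 4 = 11 < 15 — winning move (to 11).
  14: 14 XOR 4 = 10 < 14 — winning move (to 10).
That gives 3 winning moves.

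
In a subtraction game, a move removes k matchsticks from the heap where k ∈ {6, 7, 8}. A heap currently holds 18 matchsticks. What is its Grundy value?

0

Compute g(0), g(1), … for moves {6, 7, 8}:
k:     0  1  2  3  4  5  6  7  8  9 10 11 12 13 14 15 16 17 18
g(k):  0  0  0  0  0  0  1  1  1  1  1  1  2  2  0  0  0  0  0
So g(18) = 0.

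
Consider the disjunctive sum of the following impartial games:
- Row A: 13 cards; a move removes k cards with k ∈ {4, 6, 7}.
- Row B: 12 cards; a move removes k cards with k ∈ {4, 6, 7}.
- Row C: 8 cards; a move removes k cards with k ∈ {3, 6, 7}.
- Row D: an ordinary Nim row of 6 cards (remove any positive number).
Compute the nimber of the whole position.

4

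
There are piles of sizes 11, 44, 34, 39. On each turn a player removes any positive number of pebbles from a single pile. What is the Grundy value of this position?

34

In binary:
  001011  (11)
  101100  (44)
  100010  (34)
  100111  (39)
  ------
  100010  (34)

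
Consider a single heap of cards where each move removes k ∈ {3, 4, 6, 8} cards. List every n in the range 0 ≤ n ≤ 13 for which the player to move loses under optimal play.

0, 1, 2, 11, 12, 13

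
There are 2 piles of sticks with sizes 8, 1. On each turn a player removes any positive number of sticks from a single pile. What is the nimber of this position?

Nim-sum: 8 ⊕ 1 = 9.

9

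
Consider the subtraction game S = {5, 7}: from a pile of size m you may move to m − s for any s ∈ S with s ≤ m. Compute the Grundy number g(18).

1

Compute g(0), g(1), … for moves {5, 7}:
k:     0  1  2  3  4  5  6  7  8  9 10 11 12 13 14 15 16 17 18
g(k):  0  0  0  0  0  1  1  1  1  1  2  2  0  0  0  0  0  1  1
So g(18) = 1.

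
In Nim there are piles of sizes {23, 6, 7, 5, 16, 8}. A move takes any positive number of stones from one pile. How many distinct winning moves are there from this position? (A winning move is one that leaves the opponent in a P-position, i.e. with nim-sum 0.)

Nim-sum: 23 XOR 6 XOR 7 XOR 5 XOR 16 XOR 8 = 11.
The overall nim-sum is X = 11. A pile of size p has a winning move iff p XOR X < p (reduce it to p XOR X).
  23: 23 XOR 11 = 28 ≥ 23 — no move.
  6: 6 XOR 11 = 13 ≥ 6 — no move.
  7: 7 XOR 11 = 12 ≥ 7 — no move.
  5: 5 XOR 11 = 14 ≥ 5 — no move.
  16: 16 XOR 11 = 27 ≥ 16 — no move.
  8: 8 XOR 11 = 3 < 8 — winning move (to 3).
That gives 1 winning move.

1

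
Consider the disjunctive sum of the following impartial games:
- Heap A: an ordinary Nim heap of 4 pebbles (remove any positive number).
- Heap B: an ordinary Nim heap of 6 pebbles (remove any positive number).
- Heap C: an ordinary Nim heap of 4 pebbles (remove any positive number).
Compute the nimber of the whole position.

6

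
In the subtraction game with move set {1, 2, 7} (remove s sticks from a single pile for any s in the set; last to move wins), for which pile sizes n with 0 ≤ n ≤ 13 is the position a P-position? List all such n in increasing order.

0, 3, 6, 9, 12

Compute g(0), g(1), … for moves {1, 2, 7}:
g(0) = mex{} = 0
g(1) = mex{0} = 1
g(2) = mex{0,1} = 2
g(3) = mex{1,2} = 0
g(4) = mex{0,2} = 1
g(5) = mex{0,1} = 2
g(6) = mex{1,2} = 0
g(7) = mex{0,2} = 1
g(8) = mex{0,1} = 2
g(9) = mex{1,2} = 0
g(10) = mex{0,2} = 1
g(11) = mex{0,1} = 2
g(12) = mex{1,2} = 0
g(13) = mex{0,2} = 1
The P-positions (g = 0) in 0..13 are 0, 3, 6, 9, 12.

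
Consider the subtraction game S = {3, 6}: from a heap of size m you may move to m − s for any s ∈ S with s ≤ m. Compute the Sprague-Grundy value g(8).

Compute g(0), g(1), … for moves {3, 6}:
g(0) = mex{} = 0
g(1) = mex{} = 0
g(2) = mex{} = 0
g(3) = mex{0} = 1
g(4) = mex{0} = 1
g(5) = mex{0} = 1
g(6) = mex{0,1} = 2
g(7) = mex{0,1} = 2
g(8) = mex{0,1} = 2
So g(8) = 2.

2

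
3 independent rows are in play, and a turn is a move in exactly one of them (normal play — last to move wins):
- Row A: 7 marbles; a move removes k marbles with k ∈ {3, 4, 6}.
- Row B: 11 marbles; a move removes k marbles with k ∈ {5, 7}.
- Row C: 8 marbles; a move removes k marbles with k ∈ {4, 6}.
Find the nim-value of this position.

Build the Grundy sequence for row A with g(k) = mex{g(k−s) : s ∈ {3, 4, 6}, s ≤ k}:
k:     0  1  2  3  4  5  6  7
g(k):  0  0  0  1  1  1  2  2
So g(7) = 2.
For row B, compute g(0), g(1), … with moves {5, 7}:
k:     0  1  2  3  4  5  6  7  8  9 10 11
g(k):  0  0  0  0  0  1  1  1  1  1  2  2
So g(11) = 2.
For row C, compute g(0), g(1), … with moves {4, 6}:
g(0) = mex{} = 0
g(1) = mex{} = 0
g(2) = mex{} = 0
g(3) = mex{} = 0
g(4) = mex{0} = 1
g(5) = mex{0} = 1
g(6) = mex{0} = 1
g(7) = mex{0} = 1
g(8) = mex{0,1} = 2
So g(8) = 2.
By the Sprague-Grundy theorem, the Grundy value of a sum of independent games is the XOR of the component values.
Combined value = 2 ⊕ 2 ⊕ 2 = 2.

2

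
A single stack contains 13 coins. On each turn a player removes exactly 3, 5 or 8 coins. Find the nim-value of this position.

Grundy values for subtraction set {3, 5, 8}:
g(0) = mex{} = 0
g(1) = mex{} = 0
g(2) = mex{} = 0
g(3) = mex{0} = 1
g(4) = mex{0} = 1
g(5) = mex{0} = 1
g(6) = mex{0,1} = 2
g(7) = mex{0,1} = 2
g(8) = mex{0,1} = 2
g(9) = mex{0,1,2} = 3
g(10) = mex{0,1,2} = 3
g(11) = mex{1,2} = 0
g(12) = mex{1,2,3} = 0
g(13) = mex{1,2,3} = 0
So g(13) = 0.

0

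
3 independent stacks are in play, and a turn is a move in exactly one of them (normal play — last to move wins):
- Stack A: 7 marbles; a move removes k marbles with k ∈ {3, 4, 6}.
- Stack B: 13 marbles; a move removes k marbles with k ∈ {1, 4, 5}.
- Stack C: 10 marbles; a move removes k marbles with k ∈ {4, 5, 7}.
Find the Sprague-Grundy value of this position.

Grundy values for stack A (subtraction set {3, 4, 6}):
g(0) = mex{} = 0
g(1) = mex{} = 0
g(2) = mex{} = 0
g(3) = mex{0} = 1
g(4) = mex{0} = 1
g(5) = mex{0} = 1
g(6) = mex{0,1} = 2
g(7) = mex{0,1} = 2
So g(7) = 2.
Build the Grundy sequence for stack B with g(k) = mex{g(k−s) : s ∈ {1, 4, 5}, s ≤ k}:
g(0) = mex{} = 0
g(1) = mex{0} = 1
g(2) = mex{1} = 0
g(3) = mex{0} = 1
g(4) = mex{0,1} = 2
g(5) = mex{0,1,2} = 3
g(6) = mex{0,1,3} = 2
g(7) = mex{0,1,2} = 3
g(8) = mex{1,2,3} = 0
g(9) = mex{0,2,3} = 1
g(10) = mex{1,2,3} = 0
g(11) = mex{0,2,3} = 1
g(12) = mex{0,1,3} = 2
g(13) = mex{0,1,2} = 3
So g(13) = 3.
For stack C, compute g(0), g(1), … with moves {4, 5, 7}:
g(0) = mex{} = 0
g(1) = mex{} = 0
g(2) = mex{} = 0
g(3) = mex{} = 0
g(4) = mex{0} = 1
g(5) = mex{0} = 1
g(6) = mex{0} = 1
g(7) = mex{0} = 1
g(8) = mex{0,1} = 2
g(9) = mex{0,1} = 2
g(10) = mex{0,1} = 2
So g(10) = 2.
By the Sprague-Grundy theorem, the Grundy value of a sum of independent games is the XOR of the component values.
Combined value = 2 ⊕ 3 ⊕ 2 = 3.

3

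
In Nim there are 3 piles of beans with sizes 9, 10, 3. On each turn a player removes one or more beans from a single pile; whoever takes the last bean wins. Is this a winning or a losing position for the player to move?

Nim-sum: 9 ⊕ 10 ⊕ 3 = 0.
The nim-sum is 0, so this is a P-position: the player to move is in a losing position under optimal play.

Losing position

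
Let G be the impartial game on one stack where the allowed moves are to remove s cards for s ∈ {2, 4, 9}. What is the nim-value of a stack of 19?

0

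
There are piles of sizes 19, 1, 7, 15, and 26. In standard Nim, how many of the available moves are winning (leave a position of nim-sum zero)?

Bitwise XOR of the heap sizes:
  10011  (19)
  00001  (1)
  00111  (7)
  01111  (15)
  11010  (26)
  -----
  00000  (0)
The nim-sum is already 0, so every move leaves a nonzero nim-sum — there are no winning moves.

0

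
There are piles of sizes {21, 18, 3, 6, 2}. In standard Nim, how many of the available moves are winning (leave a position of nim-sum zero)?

0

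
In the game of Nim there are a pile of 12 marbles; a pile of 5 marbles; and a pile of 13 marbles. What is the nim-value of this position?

Compute the nim-sum pairwise:
12 ^ 5 = 9
9 ^ 13 = 4

4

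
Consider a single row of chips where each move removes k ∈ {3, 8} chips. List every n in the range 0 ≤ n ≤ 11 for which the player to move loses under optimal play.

Grundy values for subtraction set {3, 8}:
k:     0  1  2  3  4  5  6  7  8  9 10 11
g(k):  0  0  0  1  1  1  0  0  2  1  1  0
The P-positions (g = 0) in 0..11 are 0, 1, 2, 6, 7, 11.

0, 1, 2, 6, 7, 11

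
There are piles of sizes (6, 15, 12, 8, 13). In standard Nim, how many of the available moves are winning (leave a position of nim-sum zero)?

0

Nim-sum: 6 ⊕ 15 ⊕ 12 ⊕ 8 ⊕ 13 = 0.
The nim-sum is already 0, so every move leaves a nonzero nim-sum — there are no winning moves.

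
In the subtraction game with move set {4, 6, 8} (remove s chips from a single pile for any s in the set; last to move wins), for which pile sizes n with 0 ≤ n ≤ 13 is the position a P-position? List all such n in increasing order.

0, 1, 2, 3, 12, 13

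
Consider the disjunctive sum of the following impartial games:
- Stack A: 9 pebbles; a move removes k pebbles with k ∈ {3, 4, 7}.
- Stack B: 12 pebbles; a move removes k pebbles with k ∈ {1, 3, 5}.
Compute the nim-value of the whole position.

3

Build the Grundy sequence for stack A with g(k) = mex{g(k−s) : s ∈ {3, 4, 7}, s ≤ k}:
g(0) = mex{} = 0
g(1) = mex{} = 0
g(2) = mex{} = 0
g(3) = mex{0} = 1
g(4) = mex{0} = 1
g(5) = mex{0} = 1
g(6) = mex{0,1} = 2
g(7) = mex{0,1} = 2
g(8) = mex{0,1} = 2
g(9) = mex{0,1,2} = 3
So g(9) = 3.
For stack B, compute g(0), g(1), … with moves {1, 3, 5}:
g(0) = mex{} = 0
g(1) = mex{0} = 1
g(2) = mex{1} = 0
g(3) = mex{0} = 1
g(4) = mex{1} = 0
g(5) = mex{0} = 1
g(6) = mex{1} = 0
g(7) = mex{0} = 1
g(8) = mex{1} = 0
g(9) = mex{0} = 1
g(10) = mex{1} = 0
g(11) = mex{0} = 1
g(12) = mex{1} = 0
So g(12) = 0.
By the Sprague-Grundy theorem, the Grundy value of a sum of independent games is the XOR of the component values.
Combined value = 3 ⊕ 0 = 3.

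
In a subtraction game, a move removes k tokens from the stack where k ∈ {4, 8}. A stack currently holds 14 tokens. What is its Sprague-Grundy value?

Grundy values for subtraction set {4, 8}:
g(0) = mex{} = 0
g(1) = mex{} = 0
g(2) = mex{} = 0
g(3) = mex{} = 0
g(4) = mex{0} = 1
g(5) = mex{0} = 1
g(6) = mex{0} = 1
g(7) = mex{0} = 1
g(8) = mex{0,1} = 2
g(9) = mex{0,1} = 2
g(10) = mex{0,1} = 2
g(11) = mex{0,1} = 2
g(12) = mex{1,2} = 0
g(13) = mex{1,2} = 0
g(14) = mex{1,2} = 0
So g(14) = 0.

0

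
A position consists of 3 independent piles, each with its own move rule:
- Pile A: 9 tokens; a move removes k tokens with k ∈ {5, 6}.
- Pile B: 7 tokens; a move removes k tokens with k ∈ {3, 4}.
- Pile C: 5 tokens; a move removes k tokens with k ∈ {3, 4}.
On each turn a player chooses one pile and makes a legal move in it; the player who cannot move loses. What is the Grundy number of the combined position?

Grundy values for pile A (subtraction set {5, 6}):
k:     0  1  2  3  4  5  6  7  8  9
g(k):  0  0  0  0  0  1  1  1  1  1
So g(9) = 1.
Grundy values for pile B (subtraction set {3, 4}):
k:     0  1  2  3  4  5  6  7
g(k):  0  0  0  1  1  1  2  0
So g(7) = 0.
Build the Grundy sequence for pile C with g(k) = mex{g(k−s) : s ∈ {3, 4}, s ≤ k}:
k:     0  1  2  3  4  5
g(k):  0  0  0  1  1  1
So g(5) = 1.
The value of a disjunctive sum is the nim-sum of the parts.
Combined value = 1 XOR 0 XOR 1 = 0.

0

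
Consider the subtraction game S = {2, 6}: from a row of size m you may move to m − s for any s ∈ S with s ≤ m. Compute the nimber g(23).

Build the Grundy sequence with g(k) = mex{g(k−s) : s ∈ {2, 6}, s ≤ k}:
k:     0  1  2  3  4  5  6  7  8  9 10 11 12 13 14 15 16 17 18 19 20 21 22 23
g(k):  0  0  1  1  0  0  1  1  0  0  1  1  0  0  1  1  0  0  1  1  0  0  1  1
So g(23) = 1.

1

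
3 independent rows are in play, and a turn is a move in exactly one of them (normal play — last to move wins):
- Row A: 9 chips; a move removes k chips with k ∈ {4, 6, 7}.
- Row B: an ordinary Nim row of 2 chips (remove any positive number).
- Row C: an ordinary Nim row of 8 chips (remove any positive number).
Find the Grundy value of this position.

For row A, compute g(0), g(1), … with moves {4, 6, 7}:
g(0) = mex{} = 0
g(1) = mex{} = 0
g(2) = mex{} = 0
g(3) = mex{} = 0
g(4) = mex{0} = 1
g(5) = mex{0} = 1
g(6) = mex{0} = 1
g(7) = mex{0} = 1
g(8) = mex{0,1} = 2
g(9) = mex{0,1} = 2
So g(9) = 2.
Row B is a plain Nim row of size 2, so its Grundy value is 2.
Row C is a plain Nim row of size 8, so its Grundy value is 8.
The value of a disjunctive sum is the nim-sum of the parts.
Combined value = 2 XOR 2 XOR 8 = 8.

8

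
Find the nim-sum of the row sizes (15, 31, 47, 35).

Compute the nim-sum pairwise:
15 ⊕ 31 = 16
16 ⊕ 47 = 63
63 ⊕ 35 = 28

28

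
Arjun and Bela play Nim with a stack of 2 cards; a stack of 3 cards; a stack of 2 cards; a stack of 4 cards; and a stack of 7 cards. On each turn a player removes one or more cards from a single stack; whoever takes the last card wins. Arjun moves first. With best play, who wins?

Bela wins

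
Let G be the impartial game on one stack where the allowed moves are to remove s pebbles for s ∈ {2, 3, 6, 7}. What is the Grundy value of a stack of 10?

0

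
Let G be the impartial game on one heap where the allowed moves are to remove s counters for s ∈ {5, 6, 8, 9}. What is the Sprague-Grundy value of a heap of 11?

Grundy values for subtraction set {5, 6, 8, 9}:
k:     0  1  2  3  4  5  6  7  8  9 10 11
g(k):  0  0  0  0  0  1  1  1  1  1  2  2
So g(11) = 2.

2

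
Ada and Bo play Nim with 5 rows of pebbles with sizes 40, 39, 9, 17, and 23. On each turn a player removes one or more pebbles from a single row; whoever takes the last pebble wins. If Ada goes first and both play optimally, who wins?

Write each in binary and XOR column by column:
  101000  (40)
  100111  (39)
  001001  (9)
  010001  (17)
  010111  (23)
  ------
  000000  (0)
The nim-sum is 0, so this is a P-position: the player to move is in a losing position under optimal play; Ada is about to move from it and so loses — Bo wins.

Bo wins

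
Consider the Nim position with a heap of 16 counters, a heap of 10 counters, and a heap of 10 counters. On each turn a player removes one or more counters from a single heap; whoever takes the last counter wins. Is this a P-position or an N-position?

Compute the nim-sum pairwise:
16 ⊕ 10 = 26
26 ⊕ 10 = 16
The nim-sum is 16 ≠ 0, so this is an N-position: the player to move can win.

N-position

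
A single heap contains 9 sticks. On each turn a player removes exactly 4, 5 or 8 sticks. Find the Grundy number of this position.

2

Compute g(0), g(1), … for moves {4, 5, 8}:
k:     0  1  2  3  4  5  6  7  8  9
g(k):  0  0  0  0  1  1  1  1  2  2
So g(9) = 2.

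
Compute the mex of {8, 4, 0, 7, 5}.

1

0 is in the set but 1 is not, so the mex is 1.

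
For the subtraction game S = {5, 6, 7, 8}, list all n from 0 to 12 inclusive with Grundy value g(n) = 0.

0, 1, 2, 3, 4

Build the Grundy sequence with g(k) = mex{g(k−s) : s ∈ {5, 6, 7, 8}, s ≤ k}:
g(0) = mex{} = 0
g(1) = mex{} = 0
g(2) = mex{} = 0
g(3) = mex{} = 0
g(4) = mex{} = 0
g(5) = mex{0} = 1
g(6) = mex{0} = 1
g(7) = mex{0} = 1
g(8) = mex{0} = 1
g(9) = mex{0} = 1
g(10) = mex{0,1} = 2
g(11) = mex{0,1} = 2
g(12) = mex{0,1} = 2
The P-positions (g = 0) in 0..12 are 0, 1, 2, 3, 4.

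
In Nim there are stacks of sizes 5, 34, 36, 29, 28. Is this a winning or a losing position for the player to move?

Winning position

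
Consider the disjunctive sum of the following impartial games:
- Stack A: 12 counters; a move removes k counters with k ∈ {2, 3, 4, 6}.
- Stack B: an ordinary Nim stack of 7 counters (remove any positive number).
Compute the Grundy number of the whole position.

Build the Grundy sequence for stack A with g(k) = mex{g(k−s) : s ∈ {2, 3, 4, 6}, s ≤ k}:
k:     0  1  2  3  4  5  6  7  8  9 10 11 12
g(k):  0  0  1  1  2  2  3  3  0  0  1  1  2
So g(12) = 2.
Stack B is a plain Nim stack of size 7, so its Grundy value is 7.
By the Sprague-Grundy theorem, the Grundy value of a sum of independent games is the XOR of the component values.
Combined value = 2 ⊕ 7 = 5.

5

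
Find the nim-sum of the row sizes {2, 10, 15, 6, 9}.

Write each in binary and XOR column by column:
  0010  (2)
  1010  (10)
  1111  (15)
  0110  (6)
  1001  (9)
  ----
  1000  (8)

8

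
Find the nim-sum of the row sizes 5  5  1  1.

0

Write each in binary and XOR column by column:
  101  (5)
  101  (5)
  001  (1)
  001  (1)
  ---
  000  (0)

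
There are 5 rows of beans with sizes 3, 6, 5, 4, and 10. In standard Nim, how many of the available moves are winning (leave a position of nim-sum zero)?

1

Compute the nim-sum pairwise:
3 ^ 6 = 5
5 ^ 5 = 0
0 ^ 4 = 4
4 ^ 10 = 14
The overall nim-sum is X = 14. A row of size p has a winning move iff p XOR X < p (reduce it to p XOR X).
  3: 3 XOR 14 = 13 ≥ 3 — no move.
  6: 6 XOR 14 = 8 ≥ 6 — no move.
  5: 5 XOR 14 = 11 ≥ 5 — no move.
  4: 4 XOR 14 = 10 ≥ 4 — no move.
  10: 10 XOR 14 = 4 < 10 — winning move (to 4).
That gives 1 winning move.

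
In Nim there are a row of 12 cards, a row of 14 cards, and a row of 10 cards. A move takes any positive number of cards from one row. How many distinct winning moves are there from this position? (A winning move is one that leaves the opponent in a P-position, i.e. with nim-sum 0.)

3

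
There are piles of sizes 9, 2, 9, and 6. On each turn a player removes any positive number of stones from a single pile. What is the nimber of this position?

Compute the nim-sum pairwise:
9 XOR 2 = 11
11 XOR 9 = 2
2 XOR 6 = 4

4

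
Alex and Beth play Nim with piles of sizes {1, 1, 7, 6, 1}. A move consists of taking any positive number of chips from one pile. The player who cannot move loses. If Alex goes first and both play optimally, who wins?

Beth wins

Nim-sum: 1 XOR 1 XOR 7 XOR 6 XOR 1 = 0.
The nim-sum is 0, so this is a P-position: the player to move is in a losing position under optimal play; Alex is about to move from it and so loses — Beth wins.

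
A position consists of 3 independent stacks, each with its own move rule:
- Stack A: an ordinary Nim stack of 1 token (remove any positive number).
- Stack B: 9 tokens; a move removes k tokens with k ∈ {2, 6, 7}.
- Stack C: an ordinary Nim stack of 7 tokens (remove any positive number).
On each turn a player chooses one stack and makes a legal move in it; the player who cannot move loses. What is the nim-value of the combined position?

6

Stack A is a plain Nim stack of size 1, so its Grundy value is 1.
For stack B, compute g(0), g(1), … with moves {2, 6, 7}:
k:     0  1  2  3  4  5  6  7  8  9
g(k):  0  0  1  1  0  0  1  1  2  0
So g(9) = 0.
Stack C is a plain Nim stack of size 7, so its Grundy value is 7.
The value of a disjunctive sum is the nim-sum of the parts.
Combined value = 1 XOR 0 XOR 7 = 6.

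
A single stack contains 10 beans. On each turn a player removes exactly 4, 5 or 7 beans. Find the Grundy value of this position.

Grundy values for subtraction set {4, 5, 7}:
k:     0  1  2  3  4  5  6  7  8  9 10
g(k):  0  0  0  0  1  1  1  1  2  2  2
So g(10) = 2.

2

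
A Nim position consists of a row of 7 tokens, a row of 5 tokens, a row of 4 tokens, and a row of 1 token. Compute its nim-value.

7

Nim-sum: 7 XOR 5 XOR 4 XOR 1 = 7.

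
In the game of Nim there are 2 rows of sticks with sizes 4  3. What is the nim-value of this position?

7

Compute the nim-sum pairwise:
4 ⊕ 3 = 7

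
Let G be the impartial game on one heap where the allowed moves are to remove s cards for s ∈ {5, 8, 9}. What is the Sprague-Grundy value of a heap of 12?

2

Grundy values for subtraction set {5, 8, 9}:
k:     0  1  2  3  4  5  6  7  8  9 10 11 12
g(k):  0  0  0  0  0  1  1  1  1  1  2  2  2
So g(12) = 2.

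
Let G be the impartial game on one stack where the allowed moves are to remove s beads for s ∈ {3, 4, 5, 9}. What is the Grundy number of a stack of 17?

1

Build the Grundy sequence with g(k) = mex{g(k−s) : s ∈ {3, 4, 5, 9}, s ≤ k}:
k:     0  1  2  3  4  5  6  7  8  9 10 11 12 13 14 15 16 17
g(k):  0  0  0  1  1  1  2  2  0  3  3  1  4  2  0  0  0  1
So g(17) = 1.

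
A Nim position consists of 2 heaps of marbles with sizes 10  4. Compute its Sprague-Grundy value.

Compute the nim-sum pairwise:
10 XOR 4 = 14

14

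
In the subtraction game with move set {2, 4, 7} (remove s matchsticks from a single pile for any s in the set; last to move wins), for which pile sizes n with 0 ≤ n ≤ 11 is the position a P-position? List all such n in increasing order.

0, 1, 6, 9

Compute g(0), g(1), … for moves {2, 4, 7}:
g(0) = mex{} = 0
g(1) = mex{} = 0
g(2) = mex{0} = 1
g(3) = mex{0} = 1
g(4) = mex{0,1} = 2
g(5) = mex{0,1} = 2
g(6) = mex{1,2} = 0
g(7) = mex{0,1,2} = 3
g(8) = mex{0,2} = 1
g(9) = mex{1,2,3} = 0
g(10) = mex{0,1} = 2
g(11) = mex{0,2,3} = 1
The P-positions (g = 0) in 0..11 are 0, 1, 6, 9.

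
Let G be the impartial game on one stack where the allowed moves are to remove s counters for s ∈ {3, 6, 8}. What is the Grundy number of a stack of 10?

Grundy values for subtraction set {3, 6, 8}:
g(0) = mex{} = 0
g(1) = mex{} = 0
g(2) = mex{} = 0
g(3) = mex{0} = 1
g(4) = mex{0} = 1
g(5) = mex{0} = 1
g(6) = mex{0,1} = 2
g(7) = mex{0,1} = 2
g(8) = mex{0,1} = 2
g(9) = mex{0,1,2} = 3
g(10) = mex{0,1,2} = 3
So g(10) = 3.

3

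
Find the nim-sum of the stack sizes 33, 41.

In binary:
  100001  (33)
  101001  (41)
  ------
  001000  (8)

8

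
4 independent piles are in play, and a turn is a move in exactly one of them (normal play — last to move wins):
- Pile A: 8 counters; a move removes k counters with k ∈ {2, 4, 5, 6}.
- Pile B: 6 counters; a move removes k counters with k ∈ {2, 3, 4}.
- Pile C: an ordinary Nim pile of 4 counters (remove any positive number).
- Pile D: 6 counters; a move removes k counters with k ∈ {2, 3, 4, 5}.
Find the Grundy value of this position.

Grundy values for pile A (subtraction set {2, 4, 5, 6}):
g(0) = mex{} = 0
g(1) = mex{} = 0
g(2) = mex{0} = 1
g(3) = mex{0} = 1
g(4) = mex{0,1} = 2
g(5) = mex{0,1} = 2
g(6) = mex{0,1,2} = 3
g(7) = mex{0,1,2} = 3
g(8) = mex{1,2,3} = 0
So g(8) = 0.
For pile B, compute g(0), g(1), … with moves {2, 3, 4}:
k:     0  1  2  3  4  5  6
g(k):  0  0  1  1  2  2  0
So g(6) = 0.
Pile C is a plain Nim pile of size 4, so its Grundy value is 4.
Grundy values for pile D (subtraction set {2, 3, 4, 5}):
g(0) = mex{} = 0
g(1) = mex{} = 0
g(2) = mex{0} = 1
g(3) = mex{0} = 1
g(4) = mex{0,1} = 2
g(5) = mex{0,1} = 2
g(6) = mex{0,1,2} = 3
So g(6) = 3.
The value of a disjunctive sum is the nim-sum of the parts.
Combined value = 0 XOR 0 XOR 4 XOR 3 = 7.

7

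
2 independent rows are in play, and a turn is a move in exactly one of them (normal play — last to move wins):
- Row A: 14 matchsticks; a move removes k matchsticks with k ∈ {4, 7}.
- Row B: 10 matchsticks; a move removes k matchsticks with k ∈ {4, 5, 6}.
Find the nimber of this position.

For row A, compute g(0), g(1), … with moves {4, 7}:
g(0) = mex{} = 0
g(1) = mex{} = 0
g(2) = mex{} = 0
g(3) = mex{} = 0
g(4) = mex{0} = 1
g(5) = mex{0} = 1
g(6) = mex{0} = 1
g(7) = mex{0} = 1
g(8) = mex{0,1} = 2
g(9) = mex{0,1} = 2
g(10) = mex{0,1} = 2
g(11) = mex{1} = 0
g(12) = mex{1,2} = 0
g(13) = mex{1,2} = 0
g(14) = mex{1,2} = 0
So g(14) = 0.
For row B, compute g(0), g(1), … with moves {4, 5, 6}:
g(0) = mex{} = 0
g(1) = mex{} = 0
g(2) = mex{} = 0
g(3) = mex{} = 0
g(4) = mex{0} = 1
g(5) = mex{0} = 1
g(6) = mex{0} = 1
g(7) = mex{0} = 1
g(8) = mex{0,1} = 2
g(9) = mex{0,1} = 2
g(10) = mex{1} = 0
So g(10) = 0.
The value of a disjunctive sum is the nim-sum of the parts.
Combined value = 0 ⊕ 0 = 0.

0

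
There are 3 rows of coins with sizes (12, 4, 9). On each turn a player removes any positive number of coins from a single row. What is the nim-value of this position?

In binary:
  1100  (12)
  0100  (4)
  1001  (9)
  ----
  0001  (1)

1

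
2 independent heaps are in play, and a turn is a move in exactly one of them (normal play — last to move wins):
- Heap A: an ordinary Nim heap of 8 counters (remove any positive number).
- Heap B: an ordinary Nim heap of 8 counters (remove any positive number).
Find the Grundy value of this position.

0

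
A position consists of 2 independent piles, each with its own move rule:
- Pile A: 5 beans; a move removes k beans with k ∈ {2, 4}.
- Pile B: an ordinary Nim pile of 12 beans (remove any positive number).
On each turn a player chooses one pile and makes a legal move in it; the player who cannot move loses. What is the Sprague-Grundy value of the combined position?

14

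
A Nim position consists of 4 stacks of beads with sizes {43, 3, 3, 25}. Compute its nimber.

50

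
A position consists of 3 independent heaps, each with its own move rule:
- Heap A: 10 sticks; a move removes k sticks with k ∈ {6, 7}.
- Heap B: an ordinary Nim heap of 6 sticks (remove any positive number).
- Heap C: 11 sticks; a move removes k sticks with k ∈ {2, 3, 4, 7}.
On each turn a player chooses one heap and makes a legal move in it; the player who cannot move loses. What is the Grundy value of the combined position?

Build the Grundy sequence for heap A with g(k) = mex{g(k−s) : s ∈ {6, 7}, s ≤ k}:
k:     0  1  2  3  4  5  6  7  8  9 10
g(k):  0  0  0  0  0  0  1  1  1  1  1
So g(10) = 1.
Heap B is a plain Nim heap of size 6, so its Grundy value is 6.
For heap C, compute g(0), g(1), … with moves {2, 3, 4, 7}:
g(0) = mex{} = 0
g(1) = mex{} = 0
g(2) = mex{0} = 1
g(3) = mex{0} = 1
g(4) = mex{0,1} = 2
g(5) = mex{0,1} = 2
g(6) = mex{1,2} = 0
g(7) = mex{0,1,2} = 3
g(8) = mex{0,2} = 1
g(9) = mex{0,1,2,3} = 4
g(10) = mex{0,1,3} = 2
g(11) = mex{1,2,3,4} = 0
So g(11) = 0.
By the Sprague-Grundy theorem, the Grundy value of a sum of independent games is the XOR of the component values.
Combined value = 1 ⊕ 6 ⊕ 0 = 7.

7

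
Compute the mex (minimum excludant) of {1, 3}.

0 is not in the set, so the mex is 0.

0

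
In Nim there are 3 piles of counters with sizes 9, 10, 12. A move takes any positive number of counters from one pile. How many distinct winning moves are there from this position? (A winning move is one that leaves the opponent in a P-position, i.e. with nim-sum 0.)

3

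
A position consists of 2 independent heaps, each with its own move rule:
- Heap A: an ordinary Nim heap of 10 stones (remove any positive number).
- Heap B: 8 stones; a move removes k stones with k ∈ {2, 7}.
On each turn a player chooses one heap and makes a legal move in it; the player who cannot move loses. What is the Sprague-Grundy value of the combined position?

Heap A is a plain Nim heap of size 10, so its Grundy value is 10.
Grundy values for heap B (subtraction set {2, 7}):
g(0) = mex{} = 0
g(1) = mex{} = 0
g(2) = mex{0} = 1
g(3) = mex{0} = 1
g(4) = mex{1} = 0
g(5) = mex{1} = 0
g(6) = mex{0} = 1
g(7) = mex{0} = 1
g(8) = mex{0,1} = 2
So g(8) = 2.
The value of a disjunctive sum is the nim-sum of the parts.
Combined value = 10 XOR 2 = 8.

8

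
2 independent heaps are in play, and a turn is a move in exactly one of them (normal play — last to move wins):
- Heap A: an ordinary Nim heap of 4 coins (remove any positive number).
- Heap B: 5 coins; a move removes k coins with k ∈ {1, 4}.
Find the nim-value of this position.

4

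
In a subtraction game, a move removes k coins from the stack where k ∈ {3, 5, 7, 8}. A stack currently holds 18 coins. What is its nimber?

2

Grundy values for subtraction set {3, 5, 7, 8}:
k:     0  1  2  3  4  5  6  7  8  9 10 11 12 13 14 15 16 17 18
g(k):  0  0  0  1  1  1  2  2  2  3  3  0  0  0  1  1  1  2  2
So g(18) = 2.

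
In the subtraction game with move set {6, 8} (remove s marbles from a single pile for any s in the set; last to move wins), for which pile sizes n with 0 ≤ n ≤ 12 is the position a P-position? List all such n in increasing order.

0, 1, 2, 3, 4, 5

Grundy values for subtraction set {6, 8}:
g(0) = mex{} = 0
g(1) = mex{} = 0
g(2) = mex{} = 0
g(3) = mex{} = 0
g(4) = mex{} = 0
g(5) = mex{} = 0
g(6) = mex{0} = 1
g(7) = mex{0} = 1
g(8) = mex{0} = 1
g(9) = mex{0} = 1
g(10) = mex{0} = 1
g(11) = mex{0} = 1
g(12) = mex{0,1} = 2
The P-positions (g = 0) in 0..12 are 0, 1, 2, 3, 4, 5.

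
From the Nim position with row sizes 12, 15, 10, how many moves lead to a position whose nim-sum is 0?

Compute the nim-sum pairwise:
12 XOR 15 = 3
3 XOR 10 = 9
The overall nim-sum is X = 9. A row of size p has a winning move iff p XOR X < p (reduce it to p XOR X).
  12: 12 XOR 9 = 5 < 12 — winning move (to 5).
  15: 15 XOR 9 = 6 < 15 — winning move (to 6).
  10: 10 XOR 9 = 3 < 10 — winning move (to 3).
That gives 3 winning moves.

3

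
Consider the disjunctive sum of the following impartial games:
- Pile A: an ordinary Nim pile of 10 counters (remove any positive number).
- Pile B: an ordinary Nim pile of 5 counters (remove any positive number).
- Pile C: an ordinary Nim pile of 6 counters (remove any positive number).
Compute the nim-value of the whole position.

9

Pile A is a plain Nim pile of size 10, so its Grundy value is 10.
Pile B is a plain Nim pile of size 5, so its Grundy value is 5.
Pile C is a plain Nim pile of size 6, so its Grundy value is 6.
The value of a disjunctive sum is the nim-sum of the parts.
Combined value = 10 ⊕ 5 ⊕ 6 = 9.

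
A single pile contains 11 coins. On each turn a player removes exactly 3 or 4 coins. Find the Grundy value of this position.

Compute g(0), g(1), … for moves {3, 4}:
g(0) = mex{} = 0
g(1) = mex{} = 0
g(2) = mex{} = 0
g(3) = mex{0} = 1
g(4) = mex{0} = 1
g(5) = mex{0} = 1
g(6) = mex{0,1} = 2
g(7) = mex{1} = 0
g(8) = mex{1} = 0
g(9) = mex{1,2} = 0
g(10) = mex{0,2} = 1
g(11) = mex{0} = 1
So g(11) = 1.

1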